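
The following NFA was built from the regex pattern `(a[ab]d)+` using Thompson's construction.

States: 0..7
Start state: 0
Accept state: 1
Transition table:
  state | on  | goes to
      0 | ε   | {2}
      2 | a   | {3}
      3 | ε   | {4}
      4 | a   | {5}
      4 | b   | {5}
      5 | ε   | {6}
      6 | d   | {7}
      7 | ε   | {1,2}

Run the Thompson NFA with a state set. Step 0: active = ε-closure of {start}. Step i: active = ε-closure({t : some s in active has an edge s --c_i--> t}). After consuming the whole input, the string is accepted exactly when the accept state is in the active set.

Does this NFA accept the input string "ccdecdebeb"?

start: ε-closure({0}) = {0,2}
'c' @ 1: {}  — no active states
rest 'cdecdebeb' ignored (set empty)
after full input: {}  (accept=1 not in)

Answer: REJECT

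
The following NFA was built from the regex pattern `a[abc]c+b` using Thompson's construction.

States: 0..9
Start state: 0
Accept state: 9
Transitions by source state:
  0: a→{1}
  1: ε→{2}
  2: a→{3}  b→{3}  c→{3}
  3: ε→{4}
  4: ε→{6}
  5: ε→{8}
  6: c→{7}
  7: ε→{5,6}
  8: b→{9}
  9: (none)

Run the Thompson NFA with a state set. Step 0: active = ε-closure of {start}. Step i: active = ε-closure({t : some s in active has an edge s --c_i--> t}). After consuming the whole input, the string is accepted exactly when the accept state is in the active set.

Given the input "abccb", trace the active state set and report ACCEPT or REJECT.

Answer: ACCEPT

Steps:
S₀ = ε-closure({0}) = {0}
'a' @ 1: {1,2}
'b' @ 2: {3,4,6}
'c' @ 3: {5,6,7,8}
'c' @ 4: {5,6,7,8}
'b' @ 5: {9}  [accepting]
end set {9} — state 9 in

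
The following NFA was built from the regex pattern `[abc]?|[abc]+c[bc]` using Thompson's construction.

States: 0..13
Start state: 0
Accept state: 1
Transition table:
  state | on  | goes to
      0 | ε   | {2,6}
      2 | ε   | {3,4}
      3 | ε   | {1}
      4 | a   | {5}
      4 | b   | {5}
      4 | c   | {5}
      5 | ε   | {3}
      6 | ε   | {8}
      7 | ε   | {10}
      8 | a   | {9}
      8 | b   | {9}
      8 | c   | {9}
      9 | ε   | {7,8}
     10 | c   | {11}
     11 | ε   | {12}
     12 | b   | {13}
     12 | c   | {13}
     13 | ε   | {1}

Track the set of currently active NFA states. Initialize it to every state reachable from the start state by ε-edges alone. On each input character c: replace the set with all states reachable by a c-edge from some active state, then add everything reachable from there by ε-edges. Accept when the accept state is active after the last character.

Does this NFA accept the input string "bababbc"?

start: ε-closure({0}) = {0,1,2,3,4,6,8}
'b' @ 1: {1,3,5,7,8,9,10}  [accepting]
'a' @ 2: {7,8,9,10}
'b' @ 3: {7,8,9,10}
'a' @ 4: {7,8,9,10}
'b' @ 5: {7,8,9,10}
'b' @ 6: {7,8,9,10}
'c' @ 7: {7,8,9,10,11,12}
end set {7,8,9,10,11,12} — state 1 not in

Answer: REJECT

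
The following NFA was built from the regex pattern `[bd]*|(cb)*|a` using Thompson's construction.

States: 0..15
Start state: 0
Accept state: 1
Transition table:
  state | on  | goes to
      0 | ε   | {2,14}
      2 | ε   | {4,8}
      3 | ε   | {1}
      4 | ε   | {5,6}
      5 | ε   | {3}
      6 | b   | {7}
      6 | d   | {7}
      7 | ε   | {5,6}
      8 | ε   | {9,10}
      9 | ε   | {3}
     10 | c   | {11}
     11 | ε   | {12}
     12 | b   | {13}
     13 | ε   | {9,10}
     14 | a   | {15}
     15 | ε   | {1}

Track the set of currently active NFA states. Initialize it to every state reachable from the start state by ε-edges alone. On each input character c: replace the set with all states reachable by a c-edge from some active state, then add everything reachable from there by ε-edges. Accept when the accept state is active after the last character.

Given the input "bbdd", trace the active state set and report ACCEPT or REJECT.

S₀ = ε-closure({0}) = {0,1,2,3,4,5,6,8,9,10,14}
'b' @ 1: {1,3,5,6,7}  ✓accept
'b' @ 2: {1,3,5,6,7}  ✓accept
'd' @ 3: {1,3,5,6,7}  ✓accept
'd' @ 4: {1,3,5,6,7}  ✓accept
after full input: {1,3,5,6,7}  (accept=1 in)

Answer: ACCEPT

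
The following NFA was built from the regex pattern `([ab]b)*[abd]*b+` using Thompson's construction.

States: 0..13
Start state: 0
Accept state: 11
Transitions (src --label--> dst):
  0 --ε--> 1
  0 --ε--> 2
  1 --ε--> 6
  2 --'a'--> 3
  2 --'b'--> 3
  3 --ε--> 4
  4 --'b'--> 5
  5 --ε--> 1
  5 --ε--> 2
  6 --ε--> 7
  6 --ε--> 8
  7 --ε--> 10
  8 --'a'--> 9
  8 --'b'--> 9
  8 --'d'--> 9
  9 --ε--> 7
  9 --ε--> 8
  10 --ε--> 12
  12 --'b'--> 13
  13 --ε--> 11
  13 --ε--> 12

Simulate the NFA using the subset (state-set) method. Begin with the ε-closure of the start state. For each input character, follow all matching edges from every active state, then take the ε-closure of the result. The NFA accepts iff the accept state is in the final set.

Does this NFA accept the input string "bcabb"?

Answer: REJECT

Trace:
S₀ = ε-closure({0}) = {0,1,2,6,7,8,10,12}
'b' @ 1: {3,4,7,8,9,10,11,12,13}  [accepting]
'c' @ 2: {}  — state set empty
rest 'abb' ignored (set empty)
end set {} — state 11 not in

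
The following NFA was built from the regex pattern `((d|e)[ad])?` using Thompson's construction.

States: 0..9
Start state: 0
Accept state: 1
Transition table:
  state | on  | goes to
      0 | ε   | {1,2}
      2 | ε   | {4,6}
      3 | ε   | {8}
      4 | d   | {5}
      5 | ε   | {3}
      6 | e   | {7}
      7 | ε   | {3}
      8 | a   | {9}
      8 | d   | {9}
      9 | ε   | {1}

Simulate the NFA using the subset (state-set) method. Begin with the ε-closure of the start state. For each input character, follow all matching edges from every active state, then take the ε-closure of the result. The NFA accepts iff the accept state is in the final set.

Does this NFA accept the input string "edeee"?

initial (ε-close {0}): {0,1,2,4,6}
'e' @ 1: {3,7,8}
'd' @ 2: {1,9}  [accepting]
'e' @ 3: {}  — dead — no transitions
rest 'ee' ignored (set empty)
final: {}; accept 1 not in set

Answer: REJECT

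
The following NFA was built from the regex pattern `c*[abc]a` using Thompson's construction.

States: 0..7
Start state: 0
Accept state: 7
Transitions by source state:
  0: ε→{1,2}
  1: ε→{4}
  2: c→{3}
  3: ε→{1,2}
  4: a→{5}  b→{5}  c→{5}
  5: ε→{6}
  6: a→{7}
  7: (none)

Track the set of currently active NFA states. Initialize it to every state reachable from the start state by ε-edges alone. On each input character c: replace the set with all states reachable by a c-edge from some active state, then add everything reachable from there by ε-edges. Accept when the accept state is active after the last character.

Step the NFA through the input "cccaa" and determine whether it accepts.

Answer: ACCEPT

Derivation:
S₀ = ε-closure({0}) = {0,1,2,4}
'c' @ 1: {1,2,3,4,5,6}
'c' @ 2: {1,2,3,4,5,6}
'c' @ 3: {1,2,3,4,5,6}
'a' @ 4: {5,6,7}  ✓accept
'a' @ 5: {7}  ✓accept
final: {7}; accept 7 in set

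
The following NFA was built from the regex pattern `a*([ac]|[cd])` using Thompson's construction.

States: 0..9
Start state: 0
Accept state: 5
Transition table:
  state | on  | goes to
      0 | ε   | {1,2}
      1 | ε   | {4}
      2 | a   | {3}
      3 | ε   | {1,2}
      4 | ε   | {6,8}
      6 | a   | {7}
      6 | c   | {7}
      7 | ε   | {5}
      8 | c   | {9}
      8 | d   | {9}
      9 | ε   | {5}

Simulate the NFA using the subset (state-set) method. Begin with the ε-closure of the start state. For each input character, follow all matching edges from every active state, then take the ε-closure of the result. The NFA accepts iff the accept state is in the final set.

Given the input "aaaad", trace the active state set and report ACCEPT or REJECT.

Answer: ACCEPT

Trace:
start: ε-closure({0}) = {0,1,2,4,6,8}
'a' @ 1: {1,2,3,4,5,6,7,8}  [accepting]
'a' @ 2: {1,2,3,4,5,6,7,8}  [accepting]
'a' @ 3: {1,2,3,4,5,6,7,8}  [accepting]
'a' @ 4: {1,2,3,4,5,6,7,8}  [accepting]
'd' @ 5: {5,9}  [accepting]
after full input: {5,9}  (accept=5 in)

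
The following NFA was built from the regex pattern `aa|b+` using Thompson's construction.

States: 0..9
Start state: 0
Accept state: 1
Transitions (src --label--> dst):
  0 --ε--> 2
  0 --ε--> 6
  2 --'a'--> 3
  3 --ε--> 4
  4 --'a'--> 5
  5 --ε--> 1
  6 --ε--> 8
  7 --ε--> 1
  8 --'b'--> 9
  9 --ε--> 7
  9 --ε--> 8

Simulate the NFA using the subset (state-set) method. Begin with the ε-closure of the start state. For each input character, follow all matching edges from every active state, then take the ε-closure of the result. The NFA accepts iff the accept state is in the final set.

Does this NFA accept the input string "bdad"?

Answer: REJECT

Trace:
S₀ = ε-closure({0}) = {0,2,6,8}
'b' @ 1: {1,7,8,9}  ✓accept
'd' @ 2: {}  — dead — no transitions
rest 'ad' ignored (set empty)
after full input: {}  (accept=1 not in)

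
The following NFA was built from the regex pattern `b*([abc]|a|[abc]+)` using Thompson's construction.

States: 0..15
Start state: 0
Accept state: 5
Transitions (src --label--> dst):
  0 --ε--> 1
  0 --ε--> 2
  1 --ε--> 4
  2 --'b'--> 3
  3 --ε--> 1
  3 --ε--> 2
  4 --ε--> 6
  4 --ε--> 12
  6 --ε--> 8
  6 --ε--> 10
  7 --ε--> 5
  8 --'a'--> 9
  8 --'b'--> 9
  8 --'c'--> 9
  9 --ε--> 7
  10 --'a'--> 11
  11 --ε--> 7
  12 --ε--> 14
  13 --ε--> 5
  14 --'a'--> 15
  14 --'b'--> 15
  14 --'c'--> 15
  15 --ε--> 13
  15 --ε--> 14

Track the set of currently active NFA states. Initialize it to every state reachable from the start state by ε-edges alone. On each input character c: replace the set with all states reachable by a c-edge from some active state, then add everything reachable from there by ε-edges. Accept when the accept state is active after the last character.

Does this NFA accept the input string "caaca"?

S₀ = ε-closure({0}) = {0,1,2,4,6,8,10,12,14}
'c' @ 1: {5,7,9,13,14,15}  [accepting]
'a' @ 2: {5,13,14,15}  [accepting]
'a' @ 3: {5,13,14,15}  [accepting]
'c' @ 4: {5,13,14,15}  [accepting]
'a' @ 5: {5,13,14,15}  [accepting]
final: {5,13,14,15}; accept 5 in set

Answer: ACCEPT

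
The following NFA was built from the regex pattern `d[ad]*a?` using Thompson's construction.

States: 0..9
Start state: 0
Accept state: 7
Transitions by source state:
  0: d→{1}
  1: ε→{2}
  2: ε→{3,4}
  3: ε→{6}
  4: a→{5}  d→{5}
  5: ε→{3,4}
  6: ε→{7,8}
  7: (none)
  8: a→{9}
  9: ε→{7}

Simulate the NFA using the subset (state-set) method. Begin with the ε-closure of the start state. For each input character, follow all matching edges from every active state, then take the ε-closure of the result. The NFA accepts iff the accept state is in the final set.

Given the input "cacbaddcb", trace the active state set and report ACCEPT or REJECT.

S₀ = ε-closure({0}) = {0}
'c' @ 1: {}  — dead — no transitions
rest 'acbaddcb' ignored (set empty)
after full input: {}  (accept=7 not in)

Answer: REJECT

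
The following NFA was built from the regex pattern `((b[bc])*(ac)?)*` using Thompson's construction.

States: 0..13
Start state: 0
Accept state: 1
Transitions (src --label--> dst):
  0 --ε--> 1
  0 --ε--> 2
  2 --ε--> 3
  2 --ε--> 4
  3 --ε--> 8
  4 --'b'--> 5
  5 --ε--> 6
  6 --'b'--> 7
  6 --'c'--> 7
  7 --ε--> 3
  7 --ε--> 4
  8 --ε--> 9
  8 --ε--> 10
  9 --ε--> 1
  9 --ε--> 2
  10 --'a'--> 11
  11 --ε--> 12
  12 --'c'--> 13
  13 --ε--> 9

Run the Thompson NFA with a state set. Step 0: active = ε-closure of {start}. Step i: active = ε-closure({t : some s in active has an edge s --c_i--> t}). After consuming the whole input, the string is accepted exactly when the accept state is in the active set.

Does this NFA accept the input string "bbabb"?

Answer: REJECT

Steps:
start: ε-closure({0}) = {0,1,2,3,4,8,9,10}
'b' @ 1: {5,6}
'b' @ 2: {1,2,3,4,7,8,9,10}  (accept∈set)
'a' @ 3: {11,12}
'b' @ 4: {}  — no active states
rest 'b' ignored (set empty)
after full input: {}  (accept=1 not in)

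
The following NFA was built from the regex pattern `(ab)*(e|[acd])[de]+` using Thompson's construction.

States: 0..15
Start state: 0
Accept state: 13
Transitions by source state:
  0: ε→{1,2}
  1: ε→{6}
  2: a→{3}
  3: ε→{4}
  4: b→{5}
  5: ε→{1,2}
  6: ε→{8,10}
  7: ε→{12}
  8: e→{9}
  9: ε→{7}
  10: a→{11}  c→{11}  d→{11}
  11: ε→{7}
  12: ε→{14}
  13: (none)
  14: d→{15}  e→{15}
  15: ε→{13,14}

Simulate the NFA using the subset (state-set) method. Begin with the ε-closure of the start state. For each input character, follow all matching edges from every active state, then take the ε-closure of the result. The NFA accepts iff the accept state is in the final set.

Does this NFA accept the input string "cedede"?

Answer: ACCEPT

Steps:
S₀ = ε-closure({0}) = {0,1,2,6,8,10}
'c' @ 1: {7,11,12,14}
'e' @ 2: {13,14,15}  (accept∈set)
'd' @ 3: {13,14,15}  (accept∈set)
'e' @ 4: {13,14,15}  (accept∈set)
'd' @ 5: {13,14,15}  (accept∈set)
'e' @ 6: {13,14,15}  (accept∈set)
end set {13,14,15} — state 13 in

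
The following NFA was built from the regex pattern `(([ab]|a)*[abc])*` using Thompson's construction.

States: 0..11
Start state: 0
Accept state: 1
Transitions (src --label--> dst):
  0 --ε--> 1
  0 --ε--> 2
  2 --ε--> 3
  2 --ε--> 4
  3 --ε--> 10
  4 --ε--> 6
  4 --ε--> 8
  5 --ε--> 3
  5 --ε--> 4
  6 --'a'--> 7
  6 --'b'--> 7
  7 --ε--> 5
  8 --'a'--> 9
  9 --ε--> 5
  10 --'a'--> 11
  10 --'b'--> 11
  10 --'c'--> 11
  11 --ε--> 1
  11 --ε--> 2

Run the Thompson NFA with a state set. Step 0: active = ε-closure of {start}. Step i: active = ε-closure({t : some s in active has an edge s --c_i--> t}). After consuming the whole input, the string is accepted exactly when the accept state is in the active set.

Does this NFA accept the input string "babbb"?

Answer: ACCEPT

Trace:
initial (ε-close {0}): {0,1,2,3,4,6,8,10}
'b' @ 1: {1,2,3,4,5,6,7,8,10,11}  [accepting]
'a' @ 2: {1,2,3,4,5,6,7,8,9,10,11}  [accepting]
'b' @ 3: {1,2,3,4,5,6,7,8,10,11}  [accepting]
'b' @ 4: {1,2,3,4,5,6,7,8,10,11}  [accepting]
'b' @ 5: {1,2,3,4,5,6,7,8,10,11}  [accepting]
final: {1,2,3,4,5,6,7,8,10,11}; accept 1 in set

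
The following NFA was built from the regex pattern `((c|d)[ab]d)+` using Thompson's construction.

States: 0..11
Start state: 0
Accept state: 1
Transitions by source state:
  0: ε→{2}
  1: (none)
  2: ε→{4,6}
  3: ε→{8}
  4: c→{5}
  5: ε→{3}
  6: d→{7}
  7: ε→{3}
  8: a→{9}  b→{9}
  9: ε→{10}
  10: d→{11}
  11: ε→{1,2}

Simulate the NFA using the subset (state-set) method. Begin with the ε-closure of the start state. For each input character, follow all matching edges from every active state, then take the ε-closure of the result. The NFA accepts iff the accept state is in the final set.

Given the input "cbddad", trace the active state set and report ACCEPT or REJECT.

Answer: ACCEPT

Steps:
start: ε-closure({0}) = {0,2,4,6}
'c' @ 1: {3,5,8}
'b' @ 2: {9,10}
'd' @ 3: {1,2,4,6,11}  (accept∈set)
'd' @ 4: {3,7,8}
'a' @ 5: {9,10}
'd' @ 6: {1,2,4,6,11}  (accept∈set)
final: {1,2,4,6,11}; accept 1 in set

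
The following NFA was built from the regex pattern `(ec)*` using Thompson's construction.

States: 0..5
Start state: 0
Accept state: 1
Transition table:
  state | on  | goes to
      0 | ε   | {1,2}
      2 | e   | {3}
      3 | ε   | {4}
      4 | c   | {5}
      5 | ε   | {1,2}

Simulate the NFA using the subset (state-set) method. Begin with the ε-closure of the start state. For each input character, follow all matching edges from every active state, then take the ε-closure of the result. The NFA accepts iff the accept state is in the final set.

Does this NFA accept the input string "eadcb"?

start: ε-closure({0}) = {0,1,2}
'e' @ 1: {3,4}
'a' @ 2: {}  — no active states
rest 'dcb' ignored (set empty)
end set {} — state 1 not in

Answer: REJECT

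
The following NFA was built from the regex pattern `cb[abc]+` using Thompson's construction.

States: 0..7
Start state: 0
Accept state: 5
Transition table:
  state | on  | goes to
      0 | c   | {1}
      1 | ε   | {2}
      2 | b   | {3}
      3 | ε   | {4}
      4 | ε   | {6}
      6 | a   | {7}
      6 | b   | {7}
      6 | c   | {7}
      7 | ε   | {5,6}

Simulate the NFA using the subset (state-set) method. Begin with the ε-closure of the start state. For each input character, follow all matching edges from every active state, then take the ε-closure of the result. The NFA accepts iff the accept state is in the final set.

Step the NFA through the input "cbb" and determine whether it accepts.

Answer: ACCEPT

Derivation:
S₀ = ε-closure({0}) = {0}
'c' @ 1: {1,2}
'b' @ 2: {3,4,6}
'b' @ 3: {5,6,7}  [accepting]
end set {5,6,7} — state 5 in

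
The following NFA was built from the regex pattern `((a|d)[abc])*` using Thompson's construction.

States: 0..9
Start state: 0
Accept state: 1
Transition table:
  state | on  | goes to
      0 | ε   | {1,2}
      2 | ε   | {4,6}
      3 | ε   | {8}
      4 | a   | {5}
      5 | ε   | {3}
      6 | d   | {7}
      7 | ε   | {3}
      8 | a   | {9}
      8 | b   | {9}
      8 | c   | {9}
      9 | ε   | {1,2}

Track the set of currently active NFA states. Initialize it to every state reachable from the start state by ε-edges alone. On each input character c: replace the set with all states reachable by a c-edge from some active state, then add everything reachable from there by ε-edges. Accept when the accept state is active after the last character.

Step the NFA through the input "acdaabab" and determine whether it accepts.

Answer: ACCEPT

Derivation:
S₀ = ε-closure({0}) = {0,1,2,4,6}
'a' @ 1: {3,5,8}
'c' @ 2: {1,2,4,6,9}  (accept∈set)
'd' @ 3: {3,7,8}
'a' @ 4: {1,2,4,6,9}  (accept∈set)
'a' @ 5: {3,5,8}
'b' @ 6: {1,2,4,6,9}  (accept∈set)
'a' @ 7: {3,5,8}
'b' @ 8: {1,2,4,6,9}  (accept∈set)
end set {1,2,4,6,9} — state 1 in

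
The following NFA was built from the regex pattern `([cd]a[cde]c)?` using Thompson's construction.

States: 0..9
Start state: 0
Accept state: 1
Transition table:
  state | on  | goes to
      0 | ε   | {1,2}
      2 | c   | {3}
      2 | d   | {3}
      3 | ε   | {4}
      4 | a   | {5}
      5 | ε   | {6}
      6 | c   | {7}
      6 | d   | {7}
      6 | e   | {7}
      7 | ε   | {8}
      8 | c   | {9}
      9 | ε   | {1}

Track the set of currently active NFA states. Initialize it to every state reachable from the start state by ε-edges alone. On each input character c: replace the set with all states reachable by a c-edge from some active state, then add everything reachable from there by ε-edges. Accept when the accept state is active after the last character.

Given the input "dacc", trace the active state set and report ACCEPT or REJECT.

start: ε-closure({0}) = {0,1,2}
'd' @ 1: {3,4}
'a' @ 2: {5,6}
'c' @ 3: {7,8}
'c' @ 4: {1,9}  [accepting]
end set {1,9} — state 1 in

Answer: ACCEPT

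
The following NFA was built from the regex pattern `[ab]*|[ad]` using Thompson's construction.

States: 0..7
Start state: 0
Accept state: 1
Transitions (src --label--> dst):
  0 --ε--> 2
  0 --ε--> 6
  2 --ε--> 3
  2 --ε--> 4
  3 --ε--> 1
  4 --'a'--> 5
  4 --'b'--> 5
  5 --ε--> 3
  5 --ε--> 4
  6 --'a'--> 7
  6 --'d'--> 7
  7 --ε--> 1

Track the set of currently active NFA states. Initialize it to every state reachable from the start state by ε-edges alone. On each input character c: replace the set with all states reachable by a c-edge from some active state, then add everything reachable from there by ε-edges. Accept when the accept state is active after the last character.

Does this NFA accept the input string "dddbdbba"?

initial (ε-close {0}): {0,1,2,3,4,6}
'd' @ 1: {1,7}  (accept∈set)
'd' @ 2: {}  — no active states
rest 'dbdbba' ignored (set empty)
final: {}; accept 1 not in set

Answer: REJECT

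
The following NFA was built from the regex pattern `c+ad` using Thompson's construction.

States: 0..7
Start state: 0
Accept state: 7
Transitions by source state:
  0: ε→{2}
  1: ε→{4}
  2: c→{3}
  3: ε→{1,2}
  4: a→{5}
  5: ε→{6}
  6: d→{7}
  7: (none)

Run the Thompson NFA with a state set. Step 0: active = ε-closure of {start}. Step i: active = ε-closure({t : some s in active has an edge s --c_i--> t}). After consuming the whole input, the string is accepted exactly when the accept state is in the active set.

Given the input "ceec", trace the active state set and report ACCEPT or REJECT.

Answer: REJECT

Derivation:
S₀ = ε-closure({0}) = {0,2}
'c' @ 1: {1,2,3,4}
'e' @ 2: {}  — no active states
rest 'ec' ignored (set empty)
end set {} — state 7 not in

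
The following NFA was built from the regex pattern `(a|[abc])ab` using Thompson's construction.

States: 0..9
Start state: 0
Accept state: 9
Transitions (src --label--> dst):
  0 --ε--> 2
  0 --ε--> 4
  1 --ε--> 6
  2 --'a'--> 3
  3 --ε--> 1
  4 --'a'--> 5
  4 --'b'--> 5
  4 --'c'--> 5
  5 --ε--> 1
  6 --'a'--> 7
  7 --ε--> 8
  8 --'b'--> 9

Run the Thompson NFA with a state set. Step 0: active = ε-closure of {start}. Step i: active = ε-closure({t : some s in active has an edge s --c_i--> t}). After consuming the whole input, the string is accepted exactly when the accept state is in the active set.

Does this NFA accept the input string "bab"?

Answer: ACCEPT

Steps:
initial (ε-close {0}): {0,2,4}
'b' @ 1: {1,5,6}
'a' @ 2: {7,8}
'b' @ 3: {9}  ✓accept
end set {9} — state 9 in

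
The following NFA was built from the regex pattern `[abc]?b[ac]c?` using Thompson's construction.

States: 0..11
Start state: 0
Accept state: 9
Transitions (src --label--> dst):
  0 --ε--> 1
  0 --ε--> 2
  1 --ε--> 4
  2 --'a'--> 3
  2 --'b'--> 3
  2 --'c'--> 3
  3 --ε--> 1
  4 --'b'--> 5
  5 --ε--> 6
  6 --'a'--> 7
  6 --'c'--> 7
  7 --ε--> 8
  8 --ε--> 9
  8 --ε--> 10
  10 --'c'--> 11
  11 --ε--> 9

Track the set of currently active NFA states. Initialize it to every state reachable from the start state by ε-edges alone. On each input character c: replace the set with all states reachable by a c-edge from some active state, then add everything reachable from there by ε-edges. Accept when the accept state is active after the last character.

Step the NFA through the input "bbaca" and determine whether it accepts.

Answer: REJECT

Steps:
start: ε-closure({0}) = {0,1,2,4}
'b' @ 1: {1,3,4,5,6}
'b' @ 2: {5,6}
'a' @ 3: {7,8,9,10}  (accept∈set)
'c' @ 4: {9,11}  (accept∈set)
'a' @ 5: {}  — dead — no transitions
final: {}; accept 9 not in set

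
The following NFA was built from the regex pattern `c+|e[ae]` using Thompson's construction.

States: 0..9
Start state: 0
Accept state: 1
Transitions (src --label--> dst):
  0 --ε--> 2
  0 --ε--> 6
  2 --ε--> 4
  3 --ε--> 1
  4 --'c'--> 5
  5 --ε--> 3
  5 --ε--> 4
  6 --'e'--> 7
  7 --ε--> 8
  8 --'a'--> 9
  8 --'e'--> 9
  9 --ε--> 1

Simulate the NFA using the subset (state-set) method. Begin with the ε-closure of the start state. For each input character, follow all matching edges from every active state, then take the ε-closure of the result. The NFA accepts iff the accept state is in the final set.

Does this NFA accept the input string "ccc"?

Answer: ACCEPT

Derivation:
initial (ε-close {0}): {0,2,4,6}
'c' @ 1: {1,3,4,5}  (accept∈set)
'c' @ 2: {1,3,4,5}  (accept∈set)
'c' @ 3: {1,3,4,5}  (accept∈set)
final: {1,3,4,5}; accept 1 in set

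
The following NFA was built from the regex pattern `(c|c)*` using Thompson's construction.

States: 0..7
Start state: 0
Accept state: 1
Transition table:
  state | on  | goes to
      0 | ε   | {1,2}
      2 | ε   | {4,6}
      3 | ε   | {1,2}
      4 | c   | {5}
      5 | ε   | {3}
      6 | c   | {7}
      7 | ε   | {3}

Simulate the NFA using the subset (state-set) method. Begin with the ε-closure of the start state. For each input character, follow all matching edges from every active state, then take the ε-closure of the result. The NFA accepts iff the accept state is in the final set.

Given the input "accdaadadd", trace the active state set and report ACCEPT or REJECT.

Answer: REJECT

Derivation:
S₀ = ε-closure({0}) = {0,1,2,4,6}
'a' @ 1: {}  — state set empty
rest 'ccdaadadd' ignored (set empty)
after full input: {}  (accept=1 not in)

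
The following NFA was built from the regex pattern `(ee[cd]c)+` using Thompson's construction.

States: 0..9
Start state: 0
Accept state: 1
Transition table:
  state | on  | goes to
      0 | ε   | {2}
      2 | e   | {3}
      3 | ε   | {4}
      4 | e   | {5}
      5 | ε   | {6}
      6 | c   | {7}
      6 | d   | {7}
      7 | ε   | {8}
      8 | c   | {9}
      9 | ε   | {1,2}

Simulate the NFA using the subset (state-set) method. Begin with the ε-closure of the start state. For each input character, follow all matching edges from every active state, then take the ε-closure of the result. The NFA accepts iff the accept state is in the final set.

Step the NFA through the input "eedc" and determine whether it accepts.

start: ε-closure({0}) = {0,2}
'e' @ 1: {3,4}
'e' @ 2: {5,6}
'd' @ 3: {7,8}
'c' @ 4: {1,2,9}  (accept∈set)
end set {1,2,9} — state 1 in

Answer: ACCEPT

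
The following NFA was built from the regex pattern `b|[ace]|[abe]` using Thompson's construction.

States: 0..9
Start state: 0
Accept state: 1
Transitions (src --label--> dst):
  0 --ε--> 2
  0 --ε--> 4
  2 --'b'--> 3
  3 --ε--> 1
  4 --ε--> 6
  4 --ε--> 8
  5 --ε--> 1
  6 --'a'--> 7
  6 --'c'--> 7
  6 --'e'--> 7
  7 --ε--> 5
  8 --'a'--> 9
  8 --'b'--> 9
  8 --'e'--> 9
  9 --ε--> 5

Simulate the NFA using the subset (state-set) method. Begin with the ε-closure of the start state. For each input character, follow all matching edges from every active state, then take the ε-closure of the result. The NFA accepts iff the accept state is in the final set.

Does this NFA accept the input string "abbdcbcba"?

start: ε-closure({0}) = {0,2,4,6,8}
'a' @ 1: {1,5,7,9}  [accepting]
'b' @ 2: {}  — state set empty
rest 'bdcbcba' ignored (set empty)
end set {} — state 1 not in

Answer: REJECT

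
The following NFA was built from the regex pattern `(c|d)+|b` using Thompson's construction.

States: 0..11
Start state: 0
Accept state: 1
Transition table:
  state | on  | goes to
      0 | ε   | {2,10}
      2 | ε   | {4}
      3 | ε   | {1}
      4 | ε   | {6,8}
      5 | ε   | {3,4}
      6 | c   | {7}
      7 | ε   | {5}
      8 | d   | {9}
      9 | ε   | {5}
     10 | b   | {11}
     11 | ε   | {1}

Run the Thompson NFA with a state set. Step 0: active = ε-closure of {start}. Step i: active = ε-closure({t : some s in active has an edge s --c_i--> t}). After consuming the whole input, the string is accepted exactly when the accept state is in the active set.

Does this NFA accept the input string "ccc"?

Answer: ACCEPT

Steps:
start: ε-closure({0}) = {0,2,4,6,8,10}
'c' @ 1: {1,3,4,5,6,7,8}  ✓accept
'c' @ 2: {1,3,4,5,6,7,8}  ✓accept
'c' @ 3: {1,3,4,5,6,7,8}  ✓accept
end set {1,3,4,5,6,7,8} — state 1 in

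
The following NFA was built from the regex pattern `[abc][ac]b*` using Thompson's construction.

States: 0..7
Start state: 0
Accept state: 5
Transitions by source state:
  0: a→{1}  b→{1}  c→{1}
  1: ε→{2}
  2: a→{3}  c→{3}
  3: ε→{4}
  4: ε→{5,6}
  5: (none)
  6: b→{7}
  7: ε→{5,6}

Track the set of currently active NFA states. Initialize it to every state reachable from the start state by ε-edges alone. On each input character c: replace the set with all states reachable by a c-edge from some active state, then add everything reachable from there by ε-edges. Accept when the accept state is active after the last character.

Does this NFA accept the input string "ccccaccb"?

start: ε-closure({0}) = {0}
'c' @ 1: {1,2}
'c' @ 2: {3,4,5,6}  [accepting]
'c' @ 3: {}  — state set empty
rest 'caccb' ignored (set empty)
final: {}; accept 5 not in set

Answer: REJECT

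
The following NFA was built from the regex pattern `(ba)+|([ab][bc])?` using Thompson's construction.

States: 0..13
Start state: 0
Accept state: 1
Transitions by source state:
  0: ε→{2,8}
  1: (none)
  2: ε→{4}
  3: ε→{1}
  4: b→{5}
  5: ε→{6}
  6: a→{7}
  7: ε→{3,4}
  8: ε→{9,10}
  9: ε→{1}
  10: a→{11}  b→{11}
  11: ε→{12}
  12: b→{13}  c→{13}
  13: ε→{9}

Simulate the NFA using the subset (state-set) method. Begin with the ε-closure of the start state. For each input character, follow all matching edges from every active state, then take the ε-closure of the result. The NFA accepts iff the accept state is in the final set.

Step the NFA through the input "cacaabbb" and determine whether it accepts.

start: ε-closure({0}) = {0,1,2,4,8,9,10}
'c' @ 1: {}  — state set empty
rest 'acaabbb' ignored (set empty)
after full input: {}  (accept=1 not in)

Answer: REJECT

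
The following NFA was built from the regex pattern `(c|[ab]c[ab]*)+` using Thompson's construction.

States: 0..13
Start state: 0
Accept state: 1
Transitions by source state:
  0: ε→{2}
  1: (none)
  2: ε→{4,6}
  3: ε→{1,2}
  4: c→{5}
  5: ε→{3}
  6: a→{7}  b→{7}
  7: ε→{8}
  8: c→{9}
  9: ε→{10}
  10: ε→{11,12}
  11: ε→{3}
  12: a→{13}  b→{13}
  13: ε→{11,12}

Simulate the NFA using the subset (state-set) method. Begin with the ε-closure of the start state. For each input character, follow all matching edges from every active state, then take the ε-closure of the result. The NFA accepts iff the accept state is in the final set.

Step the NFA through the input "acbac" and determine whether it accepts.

Answer: ACCEPT

Trace:
start: ε-closure({0}) = {0,2,4,6}
'a' @ 1: {7,8}
'c' @ 2: {1,2,3,4,6,9,10,11,12}  [accepting]
'b' @ 3: {1,2,3,4,6,7,8,11,12,13}  [accepting]
'a' @ 4: {1,2,3,4,6,7,8,11,12,13}  [accepting]
'c' @ 5: {1,2,3,4,5,6,9,10,11,12}  [accepting]
final: {1,2,3,4,5,6,9,10,11,12}; accept 1 in set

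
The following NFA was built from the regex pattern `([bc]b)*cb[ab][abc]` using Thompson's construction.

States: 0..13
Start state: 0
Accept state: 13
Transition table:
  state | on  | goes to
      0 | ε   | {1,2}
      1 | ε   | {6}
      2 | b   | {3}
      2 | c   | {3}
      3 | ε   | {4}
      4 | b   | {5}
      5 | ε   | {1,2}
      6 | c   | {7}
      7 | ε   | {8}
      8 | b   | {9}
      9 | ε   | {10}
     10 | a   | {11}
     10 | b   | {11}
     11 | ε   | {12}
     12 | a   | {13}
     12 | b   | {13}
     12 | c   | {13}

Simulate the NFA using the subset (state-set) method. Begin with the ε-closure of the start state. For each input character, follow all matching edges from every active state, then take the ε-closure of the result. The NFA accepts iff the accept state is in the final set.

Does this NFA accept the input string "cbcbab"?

Answer: ACCEPT

Steps:
S₀ = ε-closure({0}) = {0,1,2,6}
'c' @ 1: {3,4,7,8}
'b' @ 2: {1,2,5,6,9,10}
'c' @ 3: {3,4,7,8}
'b' @ 4: {1,2,5,6,9,10}
'a' @ 5: {11,12}
'b' @ 6: {13}  (accept∈set)
after full input: {13}  (accept=13 in)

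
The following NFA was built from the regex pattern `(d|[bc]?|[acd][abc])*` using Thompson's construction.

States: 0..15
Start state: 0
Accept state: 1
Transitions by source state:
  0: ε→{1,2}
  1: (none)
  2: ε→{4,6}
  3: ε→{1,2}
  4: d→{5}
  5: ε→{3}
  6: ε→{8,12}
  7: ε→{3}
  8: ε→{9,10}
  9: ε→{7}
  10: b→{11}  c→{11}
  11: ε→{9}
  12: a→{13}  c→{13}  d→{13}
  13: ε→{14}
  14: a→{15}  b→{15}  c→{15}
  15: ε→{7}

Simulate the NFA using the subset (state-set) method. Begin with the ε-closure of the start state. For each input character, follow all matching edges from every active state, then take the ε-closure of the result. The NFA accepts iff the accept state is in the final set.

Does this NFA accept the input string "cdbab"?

Answer: ACCEPT

Derivation:
initial (ε-close {0}): {0,1,2,3,4,6,7,8,9,10,12}
'c' @ 1: {1,2,3,4,6,7,8,9,10,11,12,13,14}  (accept∈set)
'd' @ 2: {1,2,3,4,5,6,7,8,9,10,12,13,14}  (accept∈set)
'b' @ 3: {1,2,3,4,6,7,8,9,10,11,12,15}  (accept∈set)
'a' @ 4: {13,14}
'b' @ 5: {1,2,3,4,6,7,8,9,10,12,15}  (accept∈set)
final: {1,2,3,4,6,7,8,9,10,12,15}; accept 1 in set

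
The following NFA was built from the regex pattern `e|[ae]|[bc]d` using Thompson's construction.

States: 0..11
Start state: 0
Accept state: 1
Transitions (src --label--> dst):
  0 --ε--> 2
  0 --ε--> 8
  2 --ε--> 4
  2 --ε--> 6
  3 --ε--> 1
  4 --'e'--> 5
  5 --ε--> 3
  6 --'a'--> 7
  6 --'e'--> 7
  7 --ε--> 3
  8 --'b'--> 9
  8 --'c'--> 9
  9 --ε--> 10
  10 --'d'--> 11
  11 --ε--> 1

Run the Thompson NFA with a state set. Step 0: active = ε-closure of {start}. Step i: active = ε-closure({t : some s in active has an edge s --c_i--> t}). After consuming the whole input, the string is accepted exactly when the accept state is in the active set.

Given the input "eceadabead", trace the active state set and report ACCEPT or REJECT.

Answer: REJECT

Derivation:
S₀ = ε-closure({0}) = {0,2,4,6,8}
'e' @ 1: {1,3,5,7}  ✓accept
'c' @ 2: {}  — dead — no transitions
rest 'eadabead' ignored (set empty)
after full input: {}  (accept=1 not in)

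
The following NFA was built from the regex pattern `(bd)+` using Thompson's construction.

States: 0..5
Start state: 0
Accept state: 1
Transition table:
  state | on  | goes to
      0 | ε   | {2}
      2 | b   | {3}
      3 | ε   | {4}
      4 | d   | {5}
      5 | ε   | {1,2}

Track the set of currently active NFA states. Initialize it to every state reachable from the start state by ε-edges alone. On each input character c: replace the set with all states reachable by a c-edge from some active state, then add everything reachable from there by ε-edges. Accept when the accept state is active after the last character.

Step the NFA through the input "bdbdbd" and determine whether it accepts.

Answer: ACCEPT

Derivation:
initial (ε-close {0}): {0,2}
'b' @ 1: {3,4}
'd' @ 2: {1,2,5}  [accepting]
'b' @ 3: {3,4}
'd' @ 4: {1,2,5}  [accepting]
'b' @ 5: {3,4}
'd' @ 6: {1,2,5}  [accepting]
final: {1,2,5}; accept 1 in set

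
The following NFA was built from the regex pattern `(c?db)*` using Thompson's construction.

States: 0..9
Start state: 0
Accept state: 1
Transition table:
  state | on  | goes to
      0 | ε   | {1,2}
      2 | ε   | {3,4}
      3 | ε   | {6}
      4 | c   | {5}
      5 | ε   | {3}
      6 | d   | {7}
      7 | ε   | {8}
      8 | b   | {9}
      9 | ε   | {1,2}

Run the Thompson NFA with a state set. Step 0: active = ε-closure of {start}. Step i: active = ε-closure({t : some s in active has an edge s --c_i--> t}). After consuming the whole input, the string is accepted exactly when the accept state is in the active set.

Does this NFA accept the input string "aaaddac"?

S₀ = ε-closure({0}) = {0,1,2,3,4,6}
'a' @ 1: {}  — dead — no transitions
rest 'aaddac' ignored (set empty)
after full input: {}  (accept=1 not in)

Answer: REJECT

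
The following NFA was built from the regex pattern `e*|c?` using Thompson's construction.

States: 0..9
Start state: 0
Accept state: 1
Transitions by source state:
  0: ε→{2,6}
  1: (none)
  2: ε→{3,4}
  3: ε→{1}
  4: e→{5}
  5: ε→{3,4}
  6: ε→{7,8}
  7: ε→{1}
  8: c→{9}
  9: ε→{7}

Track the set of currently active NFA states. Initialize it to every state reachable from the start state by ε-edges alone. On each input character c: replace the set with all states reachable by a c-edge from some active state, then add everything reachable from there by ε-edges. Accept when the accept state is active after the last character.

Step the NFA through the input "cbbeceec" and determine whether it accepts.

S₀ = ε-closure({0}) = {0,1,2,3,4,6,7,8}
'c' @ 1: {1,7,9}  ✓accept
'b' @ 2: {}  — no active states
rest 'beceec' ignored (set empty)
after full input: {}  (accept=1 not in)

Answer: REJECT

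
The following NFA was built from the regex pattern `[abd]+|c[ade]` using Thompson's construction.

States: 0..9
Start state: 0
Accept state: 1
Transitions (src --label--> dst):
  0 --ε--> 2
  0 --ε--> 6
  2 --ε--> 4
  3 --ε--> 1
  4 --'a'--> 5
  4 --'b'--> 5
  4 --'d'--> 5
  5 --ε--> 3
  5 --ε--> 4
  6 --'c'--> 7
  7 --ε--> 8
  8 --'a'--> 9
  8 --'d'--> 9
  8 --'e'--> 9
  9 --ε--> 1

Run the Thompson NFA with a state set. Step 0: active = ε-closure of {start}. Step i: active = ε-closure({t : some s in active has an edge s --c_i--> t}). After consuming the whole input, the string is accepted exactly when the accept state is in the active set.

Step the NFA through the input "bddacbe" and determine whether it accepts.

start: ε-closure({0}) = {0,2,4,6}
'b' @ 1: {1,3,4,5}  (accept∈set)
'd' @ 2: {1,3,4,5}  (accept∈set)
'd' @ 3: {1,3,4,5}  (accept∈set)
'a' @ 4: {1,3,4,5}  (accept∈set)
'c' @ 5: {}  — dead — no transitions
rest 'be' ignored (set empty)
end set {} — state 1 not in

Answer: REJECT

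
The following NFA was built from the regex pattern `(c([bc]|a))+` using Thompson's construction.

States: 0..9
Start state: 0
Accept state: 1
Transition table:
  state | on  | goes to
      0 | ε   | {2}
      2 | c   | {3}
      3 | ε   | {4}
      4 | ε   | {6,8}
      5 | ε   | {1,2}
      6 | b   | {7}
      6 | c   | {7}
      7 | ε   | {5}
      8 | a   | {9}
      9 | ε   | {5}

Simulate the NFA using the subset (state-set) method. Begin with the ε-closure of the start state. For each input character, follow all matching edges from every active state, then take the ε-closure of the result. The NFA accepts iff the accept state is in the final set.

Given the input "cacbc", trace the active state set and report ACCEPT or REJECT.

start: ε-closure({0}) = {0,2}
'c' @ 1: {3,4,6,8}
'a' @ 2: {1,2,5,9}  ✓accept
'c' @ 3: {3,4,6,8}
'b' @ 4: {1,2,5,7}  ✓accept
'c' @ 5: {3,4,6,8}
end set {3,4,6,8} — state 1 not in

Answer: REJECT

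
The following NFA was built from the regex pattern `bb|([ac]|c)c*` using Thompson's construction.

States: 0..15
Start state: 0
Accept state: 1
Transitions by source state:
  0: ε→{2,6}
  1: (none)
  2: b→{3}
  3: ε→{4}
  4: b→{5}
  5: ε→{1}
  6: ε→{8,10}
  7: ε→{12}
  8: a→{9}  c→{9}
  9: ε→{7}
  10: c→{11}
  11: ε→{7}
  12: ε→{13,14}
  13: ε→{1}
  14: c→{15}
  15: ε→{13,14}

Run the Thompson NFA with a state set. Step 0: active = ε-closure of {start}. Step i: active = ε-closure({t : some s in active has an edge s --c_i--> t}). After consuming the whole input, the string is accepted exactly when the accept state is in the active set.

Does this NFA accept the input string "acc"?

start: ε-closure({0}) = {0,2,6,8,10}
'a' @ 1: {1,7,9,12,13,14}  [accepting]
'c' @ 2: {1,13,14,15}  [accepting]
'c' @ 3: {1,13,14,15}  [accepting]
final: {1,13,14,15}; accept 1 in set

Answer: ACCEPT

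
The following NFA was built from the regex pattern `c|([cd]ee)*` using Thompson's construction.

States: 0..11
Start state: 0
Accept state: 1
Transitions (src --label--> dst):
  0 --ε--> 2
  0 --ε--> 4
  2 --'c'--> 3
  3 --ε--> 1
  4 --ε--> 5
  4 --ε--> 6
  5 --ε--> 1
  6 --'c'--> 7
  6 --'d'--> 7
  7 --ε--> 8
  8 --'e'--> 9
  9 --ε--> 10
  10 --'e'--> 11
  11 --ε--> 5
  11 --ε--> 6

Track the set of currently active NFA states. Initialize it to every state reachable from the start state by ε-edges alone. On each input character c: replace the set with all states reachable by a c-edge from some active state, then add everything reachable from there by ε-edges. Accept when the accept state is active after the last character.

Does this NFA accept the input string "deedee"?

Answer: ACCEPT

Trace:
S₀ = ε-closure({0}) = {0,1,2,4,5,6}
'd' @ 1: {7,8}
'e' @ 2: {9,10}
'e' @ 3: {1,5,6,11}  ✓accept
'd' @ 4: {7,8}
'e' @ 5: {9,10}
'e' @ 6: {1,5,6,11}  ✓accept
after full input: {1,5,6,11}  (accept=1 in)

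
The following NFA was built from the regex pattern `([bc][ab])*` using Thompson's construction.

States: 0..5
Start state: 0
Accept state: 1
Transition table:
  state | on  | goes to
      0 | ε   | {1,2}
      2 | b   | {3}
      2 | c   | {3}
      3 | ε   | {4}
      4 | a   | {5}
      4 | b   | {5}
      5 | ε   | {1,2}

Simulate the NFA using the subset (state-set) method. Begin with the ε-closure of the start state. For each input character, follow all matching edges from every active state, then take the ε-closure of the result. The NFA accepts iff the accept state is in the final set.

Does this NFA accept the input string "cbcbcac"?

Answer: REJECT

Trace:
initial (ε-close {0}): {0,1,2}
'c' @ 1: {3,4}
'b' @ 2: {1,2,5}  [accepting]
'c' @ 3: {3,4}
'b' @ 4: {1,2,5}  [accepting]
'c' @ 5: {3,4}
'a' @ 6: {1,2,5}  [accepting]
'c' @ 7: {3,4}
after full input: {3,4}  (accept=1 not in)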